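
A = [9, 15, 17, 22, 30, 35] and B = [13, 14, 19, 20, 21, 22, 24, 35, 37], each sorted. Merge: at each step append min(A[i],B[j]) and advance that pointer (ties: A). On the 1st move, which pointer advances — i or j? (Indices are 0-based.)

i

[i=0,j=0] A[i]=9<=B[j]=13 take 9 → i++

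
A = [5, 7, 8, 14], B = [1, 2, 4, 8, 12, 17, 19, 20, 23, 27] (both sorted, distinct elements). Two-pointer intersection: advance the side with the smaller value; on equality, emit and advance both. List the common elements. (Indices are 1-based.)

intersection = [8]

i=1 j=1: 5>1, j++
i=1 j=2: 5>2, j++
i=1 j=3: 5>4, j++
i=1 j=4: 5<8, i++
i=2 j=4: 7<8, i++
i=3 j=4: 8==8 emit, i++,j++
i=4 j=5: 14>12, j++
i=4 j=6: 14<17, i++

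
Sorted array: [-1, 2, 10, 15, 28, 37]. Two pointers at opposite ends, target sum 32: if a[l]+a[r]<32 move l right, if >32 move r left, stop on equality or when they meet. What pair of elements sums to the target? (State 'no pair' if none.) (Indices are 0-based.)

[0,5] -1+37=36 >32 → r--
[0,4] -1+28=27 <32 → l++
[1,4] 2+28=30 <32 → l++
[2,4] 10+28=38 >32 → r--
[2,3] 10+15=25 <32 → l++

no pair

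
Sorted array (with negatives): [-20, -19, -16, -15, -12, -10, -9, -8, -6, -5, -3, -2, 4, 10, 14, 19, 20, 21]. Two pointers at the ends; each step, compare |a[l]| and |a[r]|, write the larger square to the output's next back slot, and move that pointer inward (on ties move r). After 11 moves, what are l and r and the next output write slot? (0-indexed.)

l=6, r=12, next write slot=6

l=0 r=17: |-20|<=|21| out[17]=441, r--
l=0 r=16: |-20|<=|20| out[16]=400, r--
l=0 r=15: |-20|>|19| out[15]=400, l++
l=1 r=15: |-19|<=|19| out[14]=361, r--
l=1 r=14: |-19|>|14| out[13]=361, l++
l=2 r=14: |-16|>|14| out[12]=256, l++
l=3 r=14: |-15|>|14| out[11]=225, l++
l=4 r=14: |-12|<=|14| out[10]=196, r--
l=4 r=13: |-12|>|10| out[9]=144, l++
l=5 r=13: |-10|<=|10| out[8]=100, r--
l=5 r=12: |-10|>|4| out[7]=100, l++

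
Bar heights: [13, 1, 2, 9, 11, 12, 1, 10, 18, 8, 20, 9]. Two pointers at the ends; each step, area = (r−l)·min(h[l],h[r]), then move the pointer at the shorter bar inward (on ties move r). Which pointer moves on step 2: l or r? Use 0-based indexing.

l

[0,11] min(13,9)*11=99 best=99 * → r--
[0,10] min(13,20)*10=130 best=130 * → l++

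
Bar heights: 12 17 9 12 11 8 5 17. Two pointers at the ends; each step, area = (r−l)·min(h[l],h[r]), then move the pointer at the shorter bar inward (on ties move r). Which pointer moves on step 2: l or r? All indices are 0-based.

r

[0,7] min(12,17)*7=84 best=84 * → l++
[1,7] min(17,17)*6=102 best=102 * → r--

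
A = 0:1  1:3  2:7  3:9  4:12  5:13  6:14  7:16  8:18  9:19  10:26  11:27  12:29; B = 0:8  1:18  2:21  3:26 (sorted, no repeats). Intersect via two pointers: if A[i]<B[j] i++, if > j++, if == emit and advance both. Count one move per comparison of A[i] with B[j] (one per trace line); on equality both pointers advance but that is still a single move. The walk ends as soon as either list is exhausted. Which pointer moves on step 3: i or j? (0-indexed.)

i

[i=0,j=0] 1<8 → i++
[i=1,j=0] 3<8 → i++
[i=2,j=0] 7<8 → i++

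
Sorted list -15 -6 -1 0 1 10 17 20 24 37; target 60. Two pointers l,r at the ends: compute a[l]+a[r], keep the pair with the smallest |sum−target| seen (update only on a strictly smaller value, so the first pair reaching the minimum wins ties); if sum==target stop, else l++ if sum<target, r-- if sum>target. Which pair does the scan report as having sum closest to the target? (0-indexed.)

[0,9] -15+37=22 d=38 * → l++
[1,9] -6+37=31 d=29 * → l++
[2,9] -1+37=36 d=24 * → l++
[3,9] 0+37=37 d=23 * → l++
[4,9] 1+37=38 d=22 * → l++
[5,9] 10+37=47 d=13 * → l++
[6,9] 17+37=54 d=6 * → l++
[7,9] 20+37=57 d=3 * → l++
[8,9] 24+37=61 d=1 * → r--

pair (24, 37) with sum 61 (|Δ|=1)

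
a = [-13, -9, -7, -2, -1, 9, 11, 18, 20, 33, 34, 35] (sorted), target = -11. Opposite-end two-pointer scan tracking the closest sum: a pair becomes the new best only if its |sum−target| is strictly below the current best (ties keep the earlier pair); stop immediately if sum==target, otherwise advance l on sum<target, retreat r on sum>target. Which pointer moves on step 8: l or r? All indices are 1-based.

l=1 r=12: -13+35=22 d=33 *, r--
l=1 r=11: -13+34=21 d=32 *, r--
l=1 r=10: -13+33=20 d=31 *, r--
l=1 r=9: -13+20=7 d=18 *, r--
l=1 r=8: -13+18=5 d=16 *, r--
l=1 r=7: -13+11=-2 d=9 *, r--
l=1 r=6: -13+9=-4 d=7 *, r--
l=1 r=5: -13+-1=-14 d=3 *, l++

l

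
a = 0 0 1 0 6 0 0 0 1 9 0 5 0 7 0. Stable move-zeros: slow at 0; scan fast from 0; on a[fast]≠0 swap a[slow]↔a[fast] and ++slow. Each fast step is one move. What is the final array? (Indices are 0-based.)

slow=0 fast=0: a[fast]=0, fast++
slow=0 fast=1: a[fast]=0, fast++
slow=0 fast=2: a[fast]=1≠0 swap→a[0]=1, slow++,fast++
slow=1 fast=3: a[fast]=0, fast++
slow=1 fast=4: a[fast]=6≠0 swap→a[1]=6, slow++,fast++
slow=2 fast=5: a[fast]=0, fast++
slow=2 fast=6: a[fast]=0, fast++
slow=2 fast=7: a[fast]=0, fast++
slow=2 fast=8: a[fast]=1≠0 swap→a[2]=1, slow++,fast++
slow=3 fast=9: a[fast]=9≠0 swap→a[3]=9, slow++,fast++
slow=4 fast=10: a[fast]=0, fast++
slow=4 fast=11: a[fast]=5≠0 swap→a[4]=5, slow++,fast++
slow=5 fast=12: a[fast]=0, fast++
slow=5 fast=13: a[fast]=7≠0 swap→a[5]=7, slow++,fast++
slow=6 fast=14: a[fast]=0, fast++

[1, 6, 1, 9, 5, 7, 0, 0, 0, 0, 0, 0, 0, 0, 0]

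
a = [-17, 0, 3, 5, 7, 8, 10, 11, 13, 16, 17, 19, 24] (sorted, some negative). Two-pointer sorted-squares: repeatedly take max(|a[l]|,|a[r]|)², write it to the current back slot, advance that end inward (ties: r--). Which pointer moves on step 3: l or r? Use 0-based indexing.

l=0 r=12: |-17|<=|24| out[12]=576, r--
l=0 r=11: |-17|<=|19| out[11]=361, r--
l=0 r=10: |-17|<=|17| out[10]=289, r--

r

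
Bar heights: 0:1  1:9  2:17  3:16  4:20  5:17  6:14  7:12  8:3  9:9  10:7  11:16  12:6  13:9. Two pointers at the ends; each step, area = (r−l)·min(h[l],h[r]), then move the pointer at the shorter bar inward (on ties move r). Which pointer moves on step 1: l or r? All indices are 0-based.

l

l=0 r=13: min(1,9)*13=13 best=13 *, l++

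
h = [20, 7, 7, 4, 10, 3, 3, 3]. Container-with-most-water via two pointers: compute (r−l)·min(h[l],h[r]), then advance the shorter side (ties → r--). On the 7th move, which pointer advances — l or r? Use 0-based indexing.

r

[0,7] min(20,3)*7=21 best=21 * → r--
[0,6] min(20,3)*6=18 best=21 → r--
[0,5] min(20,3)*5=15 best=21 → r--
[0,4] min(20,10)*4=40 best=40 * → r--
[0,3] min(20,4)*3=12 best=40 → r--
[0,2] min(20,7)*2=14 best=40 → r--
[0,1] min(20,7)*1=7 best=40 → r--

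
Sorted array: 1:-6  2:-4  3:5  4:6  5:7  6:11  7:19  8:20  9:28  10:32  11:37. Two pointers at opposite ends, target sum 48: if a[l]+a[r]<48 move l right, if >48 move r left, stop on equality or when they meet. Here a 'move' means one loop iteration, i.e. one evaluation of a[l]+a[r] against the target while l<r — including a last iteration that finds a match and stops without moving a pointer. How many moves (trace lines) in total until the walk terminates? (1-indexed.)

6 moves

l=1 r=11: -6+37=31 <48, l++
l=2 r=11: -4+37=33 <48, l++
l=3 r=11: 5+37=42 <48, l++
l=4 r=11: 6+37=43 <48, l++
l=5 r=11: 7+37=44 <48, l++
l=6 r=11: 11+37=48, found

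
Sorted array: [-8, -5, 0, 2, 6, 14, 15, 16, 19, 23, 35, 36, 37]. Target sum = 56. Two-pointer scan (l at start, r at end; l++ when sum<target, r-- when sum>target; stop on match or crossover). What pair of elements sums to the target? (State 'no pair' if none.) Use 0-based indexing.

[0,12] -8+37=29 <56 → l++
[1,12] -5+37=32 <56 → l++
[2,12] 0+37=37 <56 → l++
[3,12] 2+37=39 <56 → l++
[4,12] 6+37=43 <56 → l++
[5,12] 14+37=51 <56 → l++
[6,12] 15+37=52 <56 → l++
[7,12] 16+37=53 <56 → l++
[8,12] 19+37=56 → found

(19, 37)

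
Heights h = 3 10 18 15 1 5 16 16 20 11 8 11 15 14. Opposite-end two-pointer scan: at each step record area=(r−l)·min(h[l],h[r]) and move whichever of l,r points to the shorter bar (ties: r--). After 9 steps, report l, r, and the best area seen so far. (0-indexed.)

l=4, r=8, best area=154

[0,13] min(3,14)*13=39 best=39 * → l++
[1,13] min(10,14)*12=120 best=120 * → l++
[2,13] min(18,14)*11=154 best=154 * → r--
[2,12] min(18,15)*10=150 best=154 → r--
[2,11] min(18,11)*9=99 best=154 → r--
[2,10] min(18,8)*8=64 best=154 → r--
[2,9] min(18,11)*7=77 best=154 → r--
[2,8] min(18,20)*6=108 best=154 → l++
[3,8] min(15,20)*5=75 best=154 → l++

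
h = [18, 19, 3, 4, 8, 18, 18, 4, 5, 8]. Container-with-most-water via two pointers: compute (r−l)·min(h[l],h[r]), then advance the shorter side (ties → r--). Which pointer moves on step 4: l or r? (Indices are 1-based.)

r

l=1 r=10: min(18,8)*9=72 best=72 *, r--
l=1 r=9: min(18,5)*8=40 best=72, r--
l=1 r=8: min(18,4)*7=28 best=72, r--
l=1 r=7: min(18,18)*6=108 best=108 *, r--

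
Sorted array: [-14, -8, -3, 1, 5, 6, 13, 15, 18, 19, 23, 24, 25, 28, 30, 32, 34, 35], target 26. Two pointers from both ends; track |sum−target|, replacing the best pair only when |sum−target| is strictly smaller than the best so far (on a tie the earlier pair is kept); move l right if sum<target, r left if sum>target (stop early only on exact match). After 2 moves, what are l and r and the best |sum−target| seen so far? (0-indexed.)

l=0 r=17: -14+35=21 d=5 *, l++
l=1 r=17: -8+35=27 d=1 *, r--

l=1, r=16, best |Δ|=1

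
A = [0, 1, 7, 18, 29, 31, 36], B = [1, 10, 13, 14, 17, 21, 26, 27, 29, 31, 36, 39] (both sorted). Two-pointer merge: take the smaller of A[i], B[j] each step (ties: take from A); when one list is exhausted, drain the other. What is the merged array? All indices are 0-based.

[0, 1, 1, 7, 10, 13, 14, 17, 18, 21, 26, 27, 29, 29, 31, 31, 36, 36, 39]

i=0 j=0: A[i]=0<=B[j]=1 take 0, i++
i=1 j=0: A[i]=1<=B[j]=1 take 1, i++
i=2 j=0: A[i]=7>B[j]=1 take 1, j++
i=2 j=1: A[i]=7<=B[j]=10 take 7, i++
i=3 j=1: A[i]=18>B[j]=10 take 10, j++
i=3 j=2: A[i]=18>B[j]=13 take 13, j++
i=3 j=3: A[i]=18>B[j]=14 take 14, j++
i=3 j=4: A[i]=18>B[j]=17 take 17, j++
i=3 j=5: A[i]=18<=B[j]=21 take 18, i++
i=4 j=5: A[i]=29>B[j]=21 take 21, j++
i=4 j=6: A[i]=29>B[j]=26 take 26, j++
i=4 j=7: A[i]=29>B[j]=27 take 27, j++
i=4 j=8: A[i]=29<=B[j]=29 take 29, i++
i=5 j=8: A[i]=31>B[j]=29 take 29, j++
i=5 j=9: A[i]=31<=B[j]=31 take 31, i++
i=6 j=9: A[i]=36>B[j]=31 take 31, j++
i=6 j=10: A[i]=36<=B[j]=36 take 36, i++
i=7 j=10: A done, take B[j]=36, j++
i=7 j=11: A done, take B[j]=39, j++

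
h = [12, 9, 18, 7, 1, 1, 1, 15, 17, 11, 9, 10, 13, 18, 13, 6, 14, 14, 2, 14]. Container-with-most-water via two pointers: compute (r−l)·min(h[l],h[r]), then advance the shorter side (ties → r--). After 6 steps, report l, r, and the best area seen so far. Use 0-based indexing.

l=0 r=19: min(12,14)*19=228 best=228 *, l++
l=1 r=19: min(9,14)*18=162 best=228, l++
l=2 r=19: min(18,14)*17=238 best=238 *, r--
l=2 r=18: min(18,2)*16=32 best=238, r--
l=2 r=17: min(18,14)*15=210 best=238, r--
l=2 r=16: min(18,14)*14=196 best=238, r--

l=2, r=15, best area=238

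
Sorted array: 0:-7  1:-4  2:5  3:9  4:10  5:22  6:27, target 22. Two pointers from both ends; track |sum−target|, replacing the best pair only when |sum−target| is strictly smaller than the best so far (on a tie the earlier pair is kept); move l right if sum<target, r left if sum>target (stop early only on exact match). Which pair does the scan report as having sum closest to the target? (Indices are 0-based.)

pair (-4, 27) with sum 23 (|Δ|=1)

[0,6] -7+27=20 d=2 * → l++
[1,6] -4+27=23 d=1 * → r--
[1,5] -4+22=18 d=4 → l++
[2,5] 5+22=27 d=5 → r--
[2,4] 5+10=15 d=7 → l++
[3,4] 9+10=19 d=3 → l++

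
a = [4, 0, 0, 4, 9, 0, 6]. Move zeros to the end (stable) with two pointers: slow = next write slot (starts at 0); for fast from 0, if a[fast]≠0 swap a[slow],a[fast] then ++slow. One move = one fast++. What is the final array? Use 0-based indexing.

(s=0,f=0) a[fast]=4≠0 swap→a[0]=4 → slow++,fast++
(s=1,f=1) a[fast]=0 → fast++
(s=1,f=2) a[fast]=0 → fast++
(s=1,f=3) a[fast]=4≠0 swap→a[1]=4 → slow++,fast++
(s=2,f=4) a[fast]=9≠0 swap→a[2]=9 → slow++,fast++
(s=3,f=5) a[fast]=0 → fast++
(s=3,f=6) a[fast]=6≠0 swap→a[3]=6 → slow++,fast++

[4, 4, 9, 6, 0, 0, 0]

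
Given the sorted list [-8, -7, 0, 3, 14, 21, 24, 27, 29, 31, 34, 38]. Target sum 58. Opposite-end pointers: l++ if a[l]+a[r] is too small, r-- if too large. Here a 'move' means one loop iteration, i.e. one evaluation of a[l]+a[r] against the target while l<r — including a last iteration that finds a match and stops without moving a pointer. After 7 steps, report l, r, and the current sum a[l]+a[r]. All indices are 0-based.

l=6, r=10, sum=58

[0,11] -8+38=30 <58 → l++
[1,11] -7+38=31 <58 → l++
[2,11] 0+38=38 <58 → l++
[3,11] 3+38=41 <58 → l++
[4,11] 14+38=52 <58 → l++
[5,11] 21+38=59 >58 → r--
[5,10] 21+34=55 <58 → l++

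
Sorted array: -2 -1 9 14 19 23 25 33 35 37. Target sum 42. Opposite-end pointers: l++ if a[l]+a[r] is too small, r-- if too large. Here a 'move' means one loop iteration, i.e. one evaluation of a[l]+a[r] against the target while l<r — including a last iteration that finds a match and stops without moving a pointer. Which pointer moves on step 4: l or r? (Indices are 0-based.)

[0,9] -2+37=35 <42 → l++
[1,9] -1+37=36 <42 → l++
[2,9] 9+37=46 >42 → r--
[2,8] 9+35=44 >42 → r--

r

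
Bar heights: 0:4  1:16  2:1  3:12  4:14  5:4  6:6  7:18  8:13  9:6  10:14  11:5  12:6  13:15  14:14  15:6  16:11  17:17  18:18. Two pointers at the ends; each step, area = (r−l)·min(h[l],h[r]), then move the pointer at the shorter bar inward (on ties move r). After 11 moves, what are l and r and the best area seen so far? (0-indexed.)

l=7, r=14, best area=272

l=0 r=18: min(4,18)*18=72 best=72 *, l++
l=1 r=18: min(16,18)*17=272 best=272 *, l++
l=2 r=18: min(1,18)*16=16 best=272, l++
l=3 r=18: min(12,18)*15=180 best=272, l++
l=4 r=18: min(14,18)*14=196 best=272, l++
l=5 r=18: min(4,18)*13=52 best=272, l++
l=6 r=18: min(6,18)*12=72 best=272, l++
l=7 r=18: min(18,18)*11=198 best=272, r--
l=7 r=17: min(18,17)*10=170 best=272, r--
l=7 r=16: min(18,11)*9=99 best=272, r--
l=7 r=15: min(18,6)*8=48 best=272, r--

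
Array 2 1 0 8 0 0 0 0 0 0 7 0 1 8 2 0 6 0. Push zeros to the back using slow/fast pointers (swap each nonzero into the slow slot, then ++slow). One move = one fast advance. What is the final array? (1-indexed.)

[2, 1, 8, 7, 1, 8, 2, 6, 0, 0, 0, 0, 0, 0, 0, 0, 0, 0]

slow=1 fast=1: a[fast]=2≠0 swap→a[1]=2, slow++,fast++
slow=2 fast=2: a[fast]=1≠0 swap→a[2]=1, slow++,fast++
slow=3 fast=3: a[fast]=0, fast++
slow=3 fast=4: a[fast]=8≠0 swap→a[3]=8, slow++,fast++
slow=4 fast=5: a[fast]=0, fast++
slow=4 fast=6: a[fast]=0, fast++
slow=4 fast=7: a[fast]=0, fast++
slow=4 fast=8: a[fast]=0, fast++
slow=4 fast=9: a[fast]=0, fast++
slow=4 fast=10: a[fast]=0, fast++
slow=4 fast=11: a[fast]=7≠0 swap→a[4]=7, slow++,fast++
slow=5 fast=12: a[fast]=0, fast++
slow=5 fast=13: a[fast]=1≠0 swap→a[5]=1, slow++,fast++
slow=6 fast=14: a[fast]=8≠0 swap→a[6]=8, slow++,fast++
slow=7 fast=15: a[fast]=2≠0 swap→a[7]=2, slow++,fast++
slow=8 fast=16: a[fast]=0, fast++
slow=8 fast=17: a[fast]=6≠0 swap→a[8]=6, slow++,fast++
slow=9 fast=18: a[fast]=0, fast++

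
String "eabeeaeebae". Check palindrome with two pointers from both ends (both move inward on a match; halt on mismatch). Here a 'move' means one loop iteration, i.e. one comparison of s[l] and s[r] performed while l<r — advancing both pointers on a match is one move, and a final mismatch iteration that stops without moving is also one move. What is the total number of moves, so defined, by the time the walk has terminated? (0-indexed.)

5 moves

[0,10] 'e'=='e' → l++,r--
[1,9] 'a'=='a' → l++,r--
[2,8] 'b'=='b' → l++,r--
[3,7] 'e'=='e' → l++,r--
[4,6] 'e'=='e' → l++,r--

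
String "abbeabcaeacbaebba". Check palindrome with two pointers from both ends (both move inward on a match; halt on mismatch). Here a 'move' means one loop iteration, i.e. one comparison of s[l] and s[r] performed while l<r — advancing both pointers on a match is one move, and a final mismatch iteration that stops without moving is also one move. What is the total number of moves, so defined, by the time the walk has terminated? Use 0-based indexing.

[0,16] 'a'=='a' → l++,r--
[1,15] 'b'=='b' → l++,r--
[2,14] 'b'=='b' → l++,r--
[3,13] 'e'=='e' → l++,r--
[4,12] 'a'=='a' → l++,r--
[5,11] 'b'=='b' → l++,r--
[6,10] 'c'=='c' → l++,r--
[7,9] 'a'=='a' → l++,r--

8 moves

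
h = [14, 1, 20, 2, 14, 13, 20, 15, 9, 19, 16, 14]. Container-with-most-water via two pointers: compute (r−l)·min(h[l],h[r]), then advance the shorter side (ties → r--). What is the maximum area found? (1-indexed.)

l=1 r=12: min(14,14)*11=154 best=154 *, r--
l=1 r=11: min(14,16)*10=140 best=154, l++
l=2 r=11: min(1,16)*9=9 best=154, l++
l=3 r=11: min(20,16)*8=128 best=154, r--
l=3 r=10: min(20,19)*7=133 best=154, r--
l=3 r=9: min(20,9)*6=54 best=154, r--
l=3 r=8: min(20,15)*5=75 best=154, r--
l=3 r=7: min(20,20)*4=80 best=154, r--
l=3 r=6: min(20,13)*3=39 best=154, r--
l=3 r=5: min(20,14)*2=28 best=154, r--
l=3 r=4: min(20,2)*1=2 best=154, r--

max area = 154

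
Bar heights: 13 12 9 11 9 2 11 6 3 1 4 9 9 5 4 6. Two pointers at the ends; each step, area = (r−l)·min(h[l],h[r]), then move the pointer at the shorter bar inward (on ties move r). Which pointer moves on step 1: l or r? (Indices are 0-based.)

l=0 r=15: min(13,6)*15=90 best=90 *, r--

r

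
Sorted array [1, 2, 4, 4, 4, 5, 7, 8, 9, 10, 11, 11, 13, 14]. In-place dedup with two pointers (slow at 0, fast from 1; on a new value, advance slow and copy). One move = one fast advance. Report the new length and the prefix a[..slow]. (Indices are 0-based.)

length 11; prefix = [1, 2, 4, 5, 7, 8, 9, 10, 11, 13, 14]

slow=0 fast=1: a[fast]=2≠a[slow]=1 write a[1]=2, slow++,fast++
slow=1 fast=2: a[fast]=4≠a[slow]=2 write a[2]=4, slow++,fast++
slow=2 fast=3: a[fast]=4=a[slow] dup, fast++
slow=2 fast=4: a[fast]=4=a[slow] dup, fast++
slow=2 fast=5: a[fast]=5≠a[slow]=4 write a[3]=5, slow++,fast++
slow=3 fast=6: a[fast]=7≠a[slow]=5 write a[4]=7, slow++,fast++
slow=4 fast=7: a[fast]=8≠a[slow]=7 write a[5]=8, slow++,fast++
slow=5 fast=8: a[fast]=9≠a[slow]=8 write a[6]=9, slow++,fast++
slow=6 fast=9: a[fast]=10≠a[slow]=9 write a[7]=10, slow++,fast++
slow=7 fast=10: a[fast]=11≠a[slow]=10 write a[8]=11, slow++,fast++
slow=8 fast=11: a[fast]=11=a[slow] dup, fast++
slow=8 fast=12: a[fast]=13≠a[slow]=11 write a[9]=13, slow++,fast++
slow=9 fast=13: a[fast]=14≠a[slow]=13 write a[10]=14, slow++,fast++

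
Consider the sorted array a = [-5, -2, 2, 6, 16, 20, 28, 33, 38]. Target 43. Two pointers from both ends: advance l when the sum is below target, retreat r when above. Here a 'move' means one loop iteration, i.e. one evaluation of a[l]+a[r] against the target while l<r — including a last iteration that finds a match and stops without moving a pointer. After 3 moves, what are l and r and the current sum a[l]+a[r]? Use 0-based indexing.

l=3, r=8, sum=44

[0,8] -5+38=33 <43 → l++
[1,8] -2+38=36 <43 → l++
[2,8] 2+38=40 <43 → l++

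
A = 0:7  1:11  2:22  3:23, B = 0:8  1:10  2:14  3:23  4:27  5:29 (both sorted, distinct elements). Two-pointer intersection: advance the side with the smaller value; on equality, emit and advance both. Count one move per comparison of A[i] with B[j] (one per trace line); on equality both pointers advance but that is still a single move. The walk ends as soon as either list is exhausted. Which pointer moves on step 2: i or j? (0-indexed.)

i=0 j=0: 7<8, i++
i=1 j=0: 11>8, j++

j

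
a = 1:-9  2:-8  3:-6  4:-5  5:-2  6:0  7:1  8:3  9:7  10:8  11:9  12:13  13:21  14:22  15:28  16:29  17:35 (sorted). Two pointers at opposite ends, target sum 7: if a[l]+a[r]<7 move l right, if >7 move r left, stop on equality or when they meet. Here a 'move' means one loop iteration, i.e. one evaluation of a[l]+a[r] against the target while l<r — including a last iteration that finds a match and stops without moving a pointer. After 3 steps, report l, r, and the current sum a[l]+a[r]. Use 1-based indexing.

l=1, r=14, sum=13

l=1 r=17: -9+35=26 >7, r--
l=1 r=16: -9+29=20 >7, r--
l=1 r=15: -9+28=19 >7, r--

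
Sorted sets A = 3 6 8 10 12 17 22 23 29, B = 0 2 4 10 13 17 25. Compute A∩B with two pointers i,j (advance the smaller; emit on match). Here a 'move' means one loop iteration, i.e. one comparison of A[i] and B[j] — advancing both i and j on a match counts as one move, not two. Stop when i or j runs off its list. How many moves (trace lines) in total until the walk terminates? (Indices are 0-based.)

13 moves

i=0 j=0: 3>0, j++
i=0 j=1: 3>2, j++
i=0 j=2: 3<4, i++
i=1 j=2: 6>4, j++
i=1 j=3: 6<10, i++
i=2 j=3: 8<10, i++
i=3 j=3: 10==10 emit, i++,j++
i=4 j=4: 12<13, i++
i=5 j=4: 17>13, j++
i=5 j=5: 17==17 emit, i++,j++
i=6 j=6: 22<25, i++
i=7 j=6: 23<25, i++
i=8 j=6: 29>25, j++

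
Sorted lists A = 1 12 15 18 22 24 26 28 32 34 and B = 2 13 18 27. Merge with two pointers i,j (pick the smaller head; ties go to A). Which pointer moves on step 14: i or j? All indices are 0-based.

i

[i=0,j=0] A[i]=1<=B[j]=2 take 1 → i++
[i=1,j=0] A[i]=12>B[j]=2 take 2 → j++
[i=1,j=1] A[i]=12<=B[j]=13 take 12 → i++
[i=2,j=1] A[i]=15>B[j]=13 take 13 → j++
[i=2,j=2] A[i]=15<=B[j]=18 take 15 → i++
[i=3,j=2] A[i]=18<=B[j]=18 take 18 → i++
[i=4,j=2] A[i]=22>B[j]=18 take 18 → j++
[i=4,j=3] A[i]=22<=B[j]=27 take 22 → i++
[i=5,j=3] A[i]=24<=B[j]=27 take 24 → i++
[i=6,j=3] A[i]=26<=B[j]=27 take 26 → i++
[i=7,j=3] A[i]=28>B[j]=27 take 27 → j++
[i=7,j=4] B done, take A[i]=28 → i++
[i=8,j=4] B done, take A[i]=32 → i++
[i=9,j=4] B done, take A[i]=34 → i++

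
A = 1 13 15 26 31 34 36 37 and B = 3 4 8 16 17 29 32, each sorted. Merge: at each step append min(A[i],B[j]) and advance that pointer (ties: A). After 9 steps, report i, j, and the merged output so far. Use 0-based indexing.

i=4, j=5, merged so far=[1, 3, 4, 8, 13, 15, 16, 17, 26]

[i=0,j=0] A[i]=1<=B[j]=3 take 1 → i++
[i=1,j=0] A[i]=13>B[j]=3 take 3 → j++
[i=1,j=1] A[i]=13>B[j]=4 take 4 → j++
[i=1,j=2] A[i]=13>B[j]=8 take 8 → j++
[i=1,j=3] A[i]=13<=B[j]=16 take 13 → i++
[i=2,j=3] A[i]=15<=B[j]=16 take 15 → i++
[i=3,j=3] A[i]=26>B[j]=16 take 16 → j++
[i=3,j=4] A[i]=26>B[j]=17 take 17 → j++
[i=3,j=5] A[i]=26<=B[j]=29 take 26 → i++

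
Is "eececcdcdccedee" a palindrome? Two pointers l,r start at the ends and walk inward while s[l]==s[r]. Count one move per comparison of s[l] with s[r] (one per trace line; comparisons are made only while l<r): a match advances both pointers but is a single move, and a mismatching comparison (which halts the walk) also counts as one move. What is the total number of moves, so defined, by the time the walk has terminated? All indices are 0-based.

l=0 r=14: 'e'=='e', l++,r--
l=1 r=13: 'e'=='e', l++,r--
l=2 r=12: 'c'!='d', stop

3 moves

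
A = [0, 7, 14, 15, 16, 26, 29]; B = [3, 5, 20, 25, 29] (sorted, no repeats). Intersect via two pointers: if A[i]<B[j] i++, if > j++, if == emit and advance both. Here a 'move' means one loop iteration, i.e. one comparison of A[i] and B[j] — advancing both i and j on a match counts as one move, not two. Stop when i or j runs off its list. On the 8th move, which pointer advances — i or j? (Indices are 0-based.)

j

[i=0,j=0] 0<3 → i++
[i=1,j=0] 7>3 → j++
[i=1,j=1] 7>5 → j++
[i=1,j=2] 7<20 → i++
[i=2,j=2] 14<20 → i++
[i=3,j=2] 15<20 → i++
[i=4,j=2] 16<20 → i++
[i=5,j=2] 26>20 → j++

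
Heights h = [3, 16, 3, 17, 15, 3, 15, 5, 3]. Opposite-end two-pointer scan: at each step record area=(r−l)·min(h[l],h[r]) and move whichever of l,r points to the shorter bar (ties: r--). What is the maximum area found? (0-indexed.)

max area = 75

[0,8] min(3,3)*8=24 best=24 * → r--
[0,7] min(3,5)*7=21 best=24 → l++
[1,7] min(16,5)*6=30 best=30 * → r--
[1,6] min(16,15)*5=75 best=75 * → r--
[1,5] min(16,3)*4=12 best=75 → r--
[1,4] min(16,15)*3=45 best=75 → r--
[1,3] min(16,17)*2=32 best=75 → l++
[2,3] min(3,17)*1=3 best=75 → l++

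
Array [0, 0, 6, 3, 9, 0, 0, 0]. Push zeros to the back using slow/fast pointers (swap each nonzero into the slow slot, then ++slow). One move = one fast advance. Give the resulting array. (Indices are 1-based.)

slow=1 fast=1: a[fast]=0, fast++
slow=1 fast=2: a[fast]=0, fast++
slow=1 fast=3: a[fast]=6≠0 swap→a[1]=6, slow++,fast++
slow=2 fast=4: a[fast]=3≠0 swap→a[2]=3, slow++,fast++
slow=3 fast=5: a[fast]=9≠0 swap→a[3]=9, slow++,fast++
slow=4 fast=6: a[fast]=0, fast++
slow=4 fast=7: a[fast]=0, fast++
slow=4 fast=8: a[fast]=0, fast++

[6, 3, 9, 0, 0, 0, 0, 0]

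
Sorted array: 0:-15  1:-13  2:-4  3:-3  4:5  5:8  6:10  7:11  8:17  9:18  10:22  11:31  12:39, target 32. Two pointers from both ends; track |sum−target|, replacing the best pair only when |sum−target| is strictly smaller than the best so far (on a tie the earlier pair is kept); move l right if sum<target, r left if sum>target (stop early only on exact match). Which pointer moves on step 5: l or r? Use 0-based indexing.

l=0 r=12: -15+39=24 d=8 *, l++
l=1 r=12: -13+39=26 d=6 *, l++
l=2 r=12: -4+39=35 d=3 *, r--
l=2 r=11: -4+31=27 d=5, l++
l=3 r=11: -3+31=28 d=4, l++

l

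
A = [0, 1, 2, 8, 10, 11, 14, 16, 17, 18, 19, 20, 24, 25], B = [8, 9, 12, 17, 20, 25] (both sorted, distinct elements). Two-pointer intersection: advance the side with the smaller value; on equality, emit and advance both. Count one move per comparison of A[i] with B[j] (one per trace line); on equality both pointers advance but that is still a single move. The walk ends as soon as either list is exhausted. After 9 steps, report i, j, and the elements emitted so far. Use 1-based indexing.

i=1 j=1: 0<8, i++
i=2 j=1: 1<8, i++
i=3 j=1: 2<8, i++
i=4 j=1: 8==8 emit, i++,j++
i=5 j=2: 10>9, j++
i=5 j=3: 10<12, i++
i=6 j=3: 11<12, i++
i=7 j=3: 14>12, j++
i=7 j=4: 14<17, i++

i=8, j=4, emitted=[8]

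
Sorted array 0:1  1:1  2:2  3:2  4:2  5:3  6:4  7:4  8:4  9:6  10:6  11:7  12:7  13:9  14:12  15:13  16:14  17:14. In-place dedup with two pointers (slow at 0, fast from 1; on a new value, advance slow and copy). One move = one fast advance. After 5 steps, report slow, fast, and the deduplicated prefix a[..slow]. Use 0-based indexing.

slow=0 fast=1: a[fast]=1=a[slow] dup, fast++
slow=0 fast=2: a[fast]=2≠a[slow]=1 write a[1]=2, slow++,fast++
slow=1 fast=3: a[fast]=2=a[slow] dup, fast++
slow=1 fast=4: a[fast]=2=a[slow] dup, fast++
slow=1 fast=5: a[fast]=3≠a[slow]=2 write a[2]=3, slow++,fast++

slow=2, fast=6, prefix=[1, 2, 3]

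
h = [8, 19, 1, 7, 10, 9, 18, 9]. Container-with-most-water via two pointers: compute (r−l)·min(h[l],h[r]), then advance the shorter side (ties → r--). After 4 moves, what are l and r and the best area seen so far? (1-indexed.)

l=2, r=5, best area=90

l=1 r=8: min(8,9)*7=56 best=56 *, l++
l=2 r=8: min(19,9)*6=54 best=56, r--
l=2 r=7: min(19,18)*5=90 best=90 *, r--
l=2 r=6: min(19,9)*4=36 best=90, r--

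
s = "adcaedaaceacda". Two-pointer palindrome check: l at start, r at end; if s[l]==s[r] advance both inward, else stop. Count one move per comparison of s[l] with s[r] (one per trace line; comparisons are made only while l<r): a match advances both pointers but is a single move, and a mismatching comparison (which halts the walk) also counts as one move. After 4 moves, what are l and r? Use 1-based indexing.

l=1 r=14: 'a'=='a', l++,r--
l=2 r=13: 'd'=='d', l++,r--
l=3 r=12: 'c'=='c', l++,r--
l=4 r=11: 'a'=='a', l++,r--

l=5, r=10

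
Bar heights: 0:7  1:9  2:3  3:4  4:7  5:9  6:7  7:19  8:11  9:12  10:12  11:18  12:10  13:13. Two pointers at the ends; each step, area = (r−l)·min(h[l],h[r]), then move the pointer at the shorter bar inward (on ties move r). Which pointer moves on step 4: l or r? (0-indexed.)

l

[0,13] min(7,13)*13=91 best=91 * → l++
[1,13] min(9,13)*12=108 best=108 * → l++
[2,13] min(3,13)*11=33 best=108 → l++
[3,13] min(4,13)*10=40 best=108 → l++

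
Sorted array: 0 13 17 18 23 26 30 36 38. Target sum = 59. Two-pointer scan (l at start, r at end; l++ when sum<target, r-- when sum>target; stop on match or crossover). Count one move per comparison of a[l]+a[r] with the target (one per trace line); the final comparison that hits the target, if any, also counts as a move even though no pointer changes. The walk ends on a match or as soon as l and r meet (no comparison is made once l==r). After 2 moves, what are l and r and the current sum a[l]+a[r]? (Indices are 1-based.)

[1,9] 0+38=38 <59 → l++
[2,9] 13+38=51 <59 → l++

l=3, r=9, sum=55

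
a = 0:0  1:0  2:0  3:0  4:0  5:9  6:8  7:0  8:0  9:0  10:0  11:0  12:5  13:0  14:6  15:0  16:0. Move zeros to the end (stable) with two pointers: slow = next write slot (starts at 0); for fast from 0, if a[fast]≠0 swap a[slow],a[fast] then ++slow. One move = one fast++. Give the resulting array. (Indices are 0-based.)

[9, 8, 5, 6, 0, 0, 0, 0, 0, 0, 0, 0, 0, 0, 0, 0, 0]

(s=0,f=0) a[fast]=0 → fast++
(s=0,f=1) a[fast]=0 → fast++
(s=0,f=2) a[fast]=0 → fast++
(s=0,f=3) a[fast]=0 → fast++
(s=0,f=4) a[fast]=0 → fast++
(s=0,f=5) a[fast]=9≠0 swap→a[0]=9 → slow++,fast++
(s=1,f=6) a[fast]=8≠0 swap→a[1]=8 → slow++,fast++
(s=2,f=7) a[fast]=0 → fast++
(s=2,f=8) a[fast]=0 → fast++
(s=2,f=9) a[fast]=0 → fast++
(s=2,f=10) a[fast]=0 → fast++
(s=2,f=11) a[fast]=0 → fast++
(s=2,f=12) a[fast]=5≠0 swap→a[2]=5 → slow++,fast++
(s=3,f=13) a[fast]=0 → fast++
(s=3,f=14) a[fast]=6≠0 swap→a[3]=6 → slow++,fast++
(s=4,f=15) a[fast]=0 → fast++
(s=4,f=16) a[fast]=0 → fast++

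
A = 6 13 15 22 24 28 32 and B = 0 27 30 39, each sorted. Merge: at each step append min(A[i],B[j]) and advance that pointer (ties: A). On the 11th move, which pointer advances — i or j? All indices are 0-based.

j

i=0 j=0: A[i]=6>B[j]=0 take 0, j++
i=0 j=1: A[i]=6<=B[j]=27 take 6, i++
i=1 j=1: A[i]=13<=B[j]=27 take 13, i++
i=2 j=1: A[i]=15<=B[j]=27 take 15, i++
i=3 j=1: A[i]=22<=B[j]=27 take 22, i++
i=4 j=1: A[i]=24<=B[j]=27 take 24, i++
i=5 j=1: A[i]=28>B[j]=27 take 27, j++
i=5 j=2: A[i]=28<=B[j]=30 take 28, i++
i=6 j=2: A[i]=32>B[j]=30 take 30, j++
i=6 j=3: A[i]=32<=B[j]=39 take 32, i++
i=7 j=3: A done, take B[j]=39, j++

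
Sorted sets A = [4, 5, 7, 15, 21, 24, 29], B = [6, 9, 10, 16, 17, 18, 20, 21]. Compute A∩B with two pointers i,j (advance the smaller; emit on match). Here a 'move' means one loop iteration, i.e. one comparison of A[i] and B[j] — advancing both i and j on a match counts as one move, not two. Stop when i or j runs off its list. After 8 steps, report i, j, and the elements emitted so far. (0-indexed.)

i=4, j=4, emitted=[]

i=0 j=0: 4<6, i++
i=1 j=0: 5<6, i++
i=2 j=0: 7>6, j++
i=2 j=1: 7<9, i++
i=3 j=1: 15>9, j++
i=3 j=2: 15>10, j++
i=3 j=3: 15<16, i++
i=4 j=3: 21>16, j++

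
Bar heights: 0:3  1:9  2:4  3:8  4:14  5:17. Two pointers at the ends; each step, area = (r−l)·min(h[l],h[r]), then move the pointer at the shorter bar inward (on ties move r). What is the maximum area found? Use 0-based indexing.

max area = 36

[0,5] min(3,17)*5=15 best=15 * → l++
[1,5] min(9,17)*4=36 best=36 * → l++
[2,5] min(4,17)*3=12 best=36 → l++
[3,5] min(8,17)*2=16 best=36 → l++
[4,5] min(14,17)*1=14 best=36 → l++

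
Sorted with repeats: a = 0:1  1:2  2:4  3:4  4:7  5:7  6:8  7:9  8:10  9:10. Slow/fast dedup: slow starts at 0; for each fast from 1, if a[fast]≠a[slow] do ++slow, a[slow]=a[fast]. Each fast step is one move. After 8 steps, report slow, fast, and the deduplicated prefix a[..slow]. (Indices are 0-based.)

slow=0 fast=1: a[fast]=2≠a[slow]=1 write a[1]=2, slow++,fast++
slow=1 fast=2: a[fast]=4≠a[slow]=2 write a[2]=4, slow++,fast++
slow=2 fast=3: a[fast]=4=a[slow] dup, fast++
slow=2 fast=4: a[fast]=7≠a[slow]=4 write a[3]=7, slow++,fast++
slow=3 fast=5: a[fast]=7=a[slow] dup, fast++
slow=3 fast=6: a[fast]=8≠a[slow]=7 write a[4]=8, slow++,fast++
slow=4 fast=7: a[fast]=9≠a[slow]=8 write a[5]=9, slow++,fast++
slow=5 fast=8: a[fast]=10≠a[slow]=9 write a[6]=10, slow++,fast++

slow=6, fast=9, prefix=[1, 2, 4, 7, 8, 9, 10]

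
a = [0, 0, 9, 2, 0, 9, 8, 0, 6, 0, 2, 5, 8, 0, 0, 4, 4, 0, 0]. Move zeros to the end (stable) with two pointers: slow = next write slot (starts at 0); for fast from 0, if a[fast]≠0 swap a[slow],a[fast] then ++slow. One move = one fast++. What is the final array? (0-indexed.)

[9, 2, 9, 8, 6, 2, 5, 8, 4, 4, 0, 0, 0, 0, 0, 0, 0, 0, 0]

(s=0,f=0) a[fast]=0 → fast++
(s=0,f=1) a[fast]=0 → fast++
(s=0,f=2) a[fast]=9≠0 swap→a[0]=9 → slow++,fast++
(s=1,f=3) a[fast]=2≠0 swap→a[1]=2 → slow++,fast++
(s=2,f=4) a[fast]=0 → fast++
(s=2,f=5) a[fast]=9≠0 swap→a[2]=9 → slow++,fast++
(s=3,f=6) a[fast]=8≠0 swap→a[3]=8 → slow++,fast++
(s=4,f=7) a[fast]=0 → fast++
(s=4,f=8) a[fast]=6≠0 swap→a[4]=6 → slow++,fast++
(s=5,f=9) a[fast]=0 → fast++
(s=5,f=10) a[fast]=2≠0 swap→a[5]=2 → slow++,fast++
(s=6,f=11) a[fast]=5≠0 swap→a[6]=5 → slow++,fast++
(s=7,f=12) a[fast]=8≠0 swap→a[7]=8 → slow++,fast++
(s=8,f=13) a[fast]=0 → fast++
(s=8,f=14) a[fast]=0 → fast++
(s=8,f=15) a[fast]=4≠0 swap→a[8]=4 → slow++,fast++
(s=9,f=16) a[fast]=4≠0 swap→a[9]=4 → slow++,fast++
(s=10,f=17) a[fast]=0 → fast++
(s=10,f=18) a[fast]=0 → fast++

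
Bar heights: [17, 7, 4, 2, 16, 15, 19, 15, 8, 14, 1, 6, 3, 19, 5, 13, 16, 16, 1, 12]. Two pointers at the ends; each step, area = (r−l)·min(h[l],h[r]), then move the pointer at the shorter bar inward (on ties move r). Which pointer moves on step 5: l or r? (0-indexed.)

r

l=0 r=19: min(17,12)*19=228 best=228 *, r--
l=0 r=18: min(17,1)*18=18 best=228, r--
l=0 r=17: min(17,16)*17=272 best=272 *, r--
l=0 r=16: min(17,16)*16=256 best=272, r--
l=0 r=15: min(17,13)*15=195 best=272, r--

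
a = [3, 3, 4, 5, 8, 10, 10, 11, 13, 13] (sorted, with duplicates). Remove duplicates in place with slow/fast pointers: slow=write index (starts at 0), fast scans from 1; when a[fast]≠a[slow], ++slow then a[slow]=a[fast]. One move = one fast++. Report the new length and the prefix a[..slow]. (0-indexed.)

length 7; prefix = [3, 4, 5, 8, 10, 11, 13]

slow=0 fast=1: a[fast]=3=a[slow] dup, fast++
slow=0 fast=2: a[fast]=4≠a[slow]=3 write a[1]=4, slow++,fast++
slow=1 fast=3: a[fast]=5≠a[slow]=4 write a[2]=5, slow++,fast++
slow=2 fast=4: a[fast]=8≠a[slow]=5 write a[3]=8, slow++,fast++
slow=3 fast=5: a[fast]=10≠a[slow]=8 write a[4]=10, slow++,fast++
slow=4 fast=6: a[fast]=10=a[slow] dup, fast++
slow=4 fast=7: a[fast]=11≠a[slow]=10 write a[5]=11, slow++,fast++
slow=5 fast=8: a[fast]=13≠a[slow]=11 write a[6]=13, slow++,fast++
slow=6 fast=9: a[fast]=13=a[slow] dup, fast++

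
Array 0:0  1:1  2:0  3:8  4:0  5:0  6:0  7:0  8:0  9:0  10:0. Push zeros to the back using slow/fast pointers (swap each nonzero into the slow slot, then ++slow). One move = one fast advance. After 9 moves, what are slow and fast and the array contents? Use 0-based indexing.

slow=2, fast=9, a=[1, 8, 0, 0, 0, 0, 0, 0, 0, 0, 0]

slow=0 fast=0: a[fast]=0, fast++
slow=0 fast=1: a[fast]=1≠0 swap→a[0]=1, slow++,fast++
slow=1 fast=2: a[fast]=0, fast++
slow=1 fast=3: a[fast]=8≠0 swap→a[1]=8, slow++,fast++
slow=2 fast=4: a[fast]=0, fast++
slow=2 fast=5: a[fast]=0, fast++
slow=2 fast=6: a[fast]=0, fast++
slow=2 fast=7: a[fast]=0, fast++
slow=2 fast=8: a[fast]=0, fast++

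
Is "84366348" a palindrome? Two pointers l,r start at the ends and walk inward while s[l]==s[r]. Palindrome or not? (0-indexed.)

palindrome

l=0 r=7: '8'=='8', l++,r--
l=1 r=6: '4'=='4', l++,r--
l=2 r=5: '3'=='3', l++,r--
l=3 r=4: '6'=='6', l++,r--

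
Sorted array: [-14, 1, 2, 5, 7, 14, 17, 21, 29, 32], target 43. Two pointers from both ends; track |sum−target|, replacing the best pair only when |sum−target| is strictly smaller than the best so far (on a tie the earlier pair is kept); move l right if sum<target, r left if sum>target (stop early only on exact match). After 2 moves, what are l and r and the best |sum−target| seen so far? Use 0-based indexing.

l=2, r=9, best |Δ|=10

l=0 r=9: -14+32=18 d=25 *, l++
l=1 r=9: 1+32=33 d=10 *, l++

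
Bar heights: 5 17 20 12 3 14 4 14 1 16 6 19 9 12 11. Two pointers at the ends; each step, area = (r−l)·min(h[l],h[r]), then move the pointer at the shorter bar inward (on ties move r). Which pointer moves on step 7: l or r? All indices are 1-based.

[1,15] min(5,11)*14=70 best=70 * → l++
[2,15] min(17,11)*13=143 best=143 * → r--
[2,14] min(17,12)*12=144 best=144 * → r--
[2,13] min(17,9)*11=99 best=144 → r--
[2,12] min(17,19)*10=170 best=170 * → l++
[3,12] min(20,19)*9=171 best=171 * → r--
[3,11] min(20,6)*8=48 best=171 → r--

r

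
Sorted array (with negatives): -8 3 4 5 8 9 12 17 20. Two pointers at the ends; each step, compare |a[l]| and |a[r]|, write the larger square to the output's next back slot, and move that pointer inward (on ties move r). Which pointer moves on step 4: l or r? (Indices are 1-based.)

r

[1,9] |-8|<=|20| out[9]=400 → r--
[1,8] |-8|<=|17| out[8]=289 → r--
[1,7] |-8|<=|12| out[7]=144 → r--
[1,6] |-8|<=|9| out[6]=81 → r--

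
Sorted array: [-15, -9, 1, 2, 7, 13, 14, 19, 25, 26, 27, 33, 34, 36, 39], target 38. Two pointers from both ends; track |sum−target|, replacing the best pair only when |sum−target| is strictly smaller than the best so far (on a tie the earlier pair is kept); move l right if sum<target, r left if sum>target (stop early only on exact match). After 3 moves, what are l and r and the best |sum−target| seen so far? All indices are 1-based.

l=3, r=14, best |Δ|=2

[1,15] -15+39=24 d=14 * → l++
[2,15] -9+39=30 d=8 * → l++
[3,15] 1+39=40 d=2 * → r--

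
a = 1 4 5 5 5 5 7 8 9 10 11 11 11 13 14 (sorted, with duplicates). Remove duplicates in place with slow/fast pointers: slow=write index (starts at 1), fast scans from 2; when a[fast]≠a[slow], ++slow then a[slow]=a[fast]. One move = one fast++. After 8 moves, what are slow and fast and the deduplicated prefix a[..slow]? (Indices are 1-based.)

slow=1 fast=2: a[fast]=4≠a[slow]=1 write a[2]=4, slow++,fast++
slow=2 fast=3: a[fast]=5≠a[slow]=4 write a[3]=5, slow++,fast++
slow=3 fast=4: a[fast]=5=a[slow] dup, fast++
slow=3 fast=5: a[fast]=5=a[slow] dup, fast++
slow=3 fast=6: a[fast]=5=a[slow] dup, fast++
slow=3 fast=7: a[fast]=7≠a[slow]=5 write a[4]=7, slow++,fast++
slow=4 fast=8: a[fast]=8≠a[slow]=7 write a[5]=8, slow++,fast++
slow=5 fast=9: a[fast]=9≠a[slow]=8 write a[6]=9, slow++,fast++

slow=6, fast=10, prefix=[1, 4, 5, 7, 8, 9]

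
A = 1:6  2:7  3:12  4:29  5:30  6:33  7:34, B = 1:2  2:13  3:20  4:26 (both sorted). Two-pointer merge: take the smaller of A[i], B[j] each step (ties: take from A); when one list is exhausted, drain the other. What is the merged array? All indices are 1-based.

i=1 j=1: A[i]=6>B[j]=2 take 2, j++
i=1 j=2: A[i]=6<=B[j]=13 take 6, i++
i=2 j=2: A[i]=7<=B[j]=13 take 7, i++
i=3 j=2: A[i]=12<=B[j]=13 take 12, i++
i=4 j=2: A[i]=29>B[j]=13 take 13, j++
i=4 j=3: A[i]=29>B[j]=20 take 20, j++
i=4 j=4: A[i]=29>B[j]=26 take 26, j++
i=4 j=5: B done, take A[i]=29, i++
i=5 j=5: B done, take A[i]=30, i++
i=6 j=5: B done, take A[i]=33, i++
i=7 j=5: B done, take A[i]=34, i++

[2, 6, 7, 12, 13, 20, 26, 29, 30, 33, 34]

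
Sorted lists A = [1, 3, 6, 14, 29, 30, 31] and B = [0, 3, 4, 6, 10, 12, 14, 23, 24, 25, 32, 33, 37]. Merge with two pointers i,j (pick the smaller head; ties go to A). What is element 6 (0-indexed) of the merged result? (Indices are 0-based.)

merged[6] = 6

[i=0,j=0] A[i]=1>B[j]=0 take 0 → j++
[i=0,j=1] A[i]=1<=B[j]=3 take 1 → i++
[i=1,j=1] A[i]=3<=B[j]=3 take 3 → i++
[i=2,j=1] A[i]=6>B[j]=3 take 3 → j++
[i=2,j=2] A[i]=6>B[j]=4 take 4 → j++
[i=2,j=3] A[i]=6<=B[j]=6 take 6 → i++
[i=3,j=3] A[i]=14>B[j]=6 take 6 → j++
[i=3,j=4] A[i]=14>B[j]=10 take 10 → j++
[i=3,j=5] A[i]=14>B[j]=12 take 12 → j++
[i=3,j=6] A[i]=14<=B[j]=14 take 14 → i++
[i=4,j=6] A[i]=29>B[j]=14 take 14 → j++
[i=4,j=7] A[i]=29>B[j]=23 take 23 → j++
[i=4,j=8] A[i]=29>B[j]=24 take 24 → j++
[i=4,j=9] A[i]=29>B[j]=25 take 25 → j++
[i=4,j=10] A[i]=29<=B[j]=32 take 29 → i++
[i=5,j=10] A[i]=30<=B[j]=32 take 30 → i++
[i=6,j=10] A[i]=31<=B[j]=32 take 31 → i++
[i=7,j=10] A done, take B[j]=32 → j++
[i=7,j=11] A done, take B[j]=33 → j++
[i=7,j=12] A done, take B[j]=37 → j++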